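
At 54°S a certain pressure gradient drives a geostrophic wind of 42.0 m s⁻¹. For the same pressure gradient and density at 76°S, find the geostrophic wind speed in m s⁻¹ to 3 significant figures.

With the same pressure gradient and density, V_g ∝ 1/f ∝ 1/sin φ.
V₂ = V₁ · sin φ₁ / sin φ₂ = 42.0 × sin 54° / sin 76°
V₂ = 42.0 × 0.8090/0.9703 = 35.0 m s⁻¹

35.0 m s⁻¹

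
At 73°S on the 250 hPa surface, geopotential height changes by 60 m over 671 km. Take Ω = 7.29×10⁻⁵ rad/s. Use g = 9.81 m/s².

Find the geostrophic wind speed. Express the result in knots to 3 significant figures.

Coriolis parameter at 73°S:
f = 2Ω sin φ = 2 × 7.29×10⁻⁵ × sin 73° = 1.39×10⁻⁴ s⁻¹
Height gradient: |∂Z/∂n| = 60 m / 671000 m = 8.94×10⁻⁵
On a pressure surface, geostrophic balance gives V_g = (g/f)|∂Z/∂n|:
V_g = 9.81 × 8.94×10⁻⁵ / 1.39×10⁻⁴ = 6.29 m/s
Converting: 6.29 m/s × 1.944 = 12.2 knots

12.2 knots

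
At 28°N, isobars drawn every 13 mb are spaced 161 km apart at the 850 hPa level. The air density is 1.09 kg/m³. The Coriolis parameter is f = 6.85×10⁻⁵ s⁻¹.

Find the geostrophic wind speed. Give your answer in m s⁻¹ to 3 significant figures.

Pressure gradient: |∂P/∂n| = 1300 Pa / 161000 m = 8.07×10⁻³ Pa/m
Geostrophic balance (pressure-gradient force = Coriolis force):
V_g = (1/(fρ)) |∂P/∂n| = 8.07×10⁻³ / (6.85×10⁻⁵ × 1.09) = 108 m/s

108 m s⁻¹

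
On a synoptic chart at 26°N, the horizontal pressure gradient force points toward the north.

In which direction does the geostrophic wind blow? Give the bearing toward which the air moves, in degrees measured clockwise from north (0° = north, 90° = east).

The pressure-gradient force points toward the north (bearing 000°).
Geostrophic balance: in the Northern Hemisphere the Coriolis force deflects motion to the right, so the geostrophic wind blows 90° to the right of the pressure-gradient force (low pressure on the left).
Rotating 000° by 90° clockwise gives 090° — the wind blows toward the east.

090°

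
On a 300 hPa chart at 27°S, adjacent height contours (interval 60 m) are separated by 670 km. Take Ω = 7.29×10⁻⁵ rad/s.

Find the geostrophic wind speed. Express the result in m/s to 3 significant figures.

Coriolis parameter at 27°S:
f = 2Ω sin φ = 2 × 7.29×10⁻⁵ × sin 27° = 6.62×10⁻⁵ s⁻¹
Height gradient: |∂Z/∂n| = 60 m / 670000 m = 8.96×10⁻⁵
On a pressure surface, geostrophic balance gives V_g = (g/f)|∂Z/∂n|:
V_g = 9.81 × 8.96×10⁻⁵ / 6.62×10⁻⁵ = 13.3 m/s

13.3 m/s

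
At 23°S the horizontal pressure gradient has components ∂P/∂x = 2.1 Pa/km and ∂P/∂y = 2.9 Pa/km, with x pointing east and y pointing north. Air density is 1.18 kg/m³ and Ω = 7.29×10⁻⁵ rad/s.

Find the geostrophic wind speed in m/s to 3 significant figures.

53.3 m/s

Coriolis parameter at 23°S:
f = 2Ω sin φ = 2 × 7.29×10⁻⁵ × sin 23° = 5.70×10⁻⁵ s⁻¹
In the Southern Hemisphere f is negative: f = −5.70×10⁻⁵ s⁻¹.
Component geostrophic relations (x east, y north):
u_g = −(1/(fρ)) ∂P/∂y,  v_g = (1/(fρ)) ∂P/∂x
u_g = −(2.9×10⁻³)/(−5.70×10⁻⁵ × 1.18) = 43.1 m/s;  v_g = (2.1×10⁻³)/(−5.70×10⁻⁵ × 1.18) = −31.2 m/s
|V_g| = √(u_g² + v_g²) = 53.3 m/s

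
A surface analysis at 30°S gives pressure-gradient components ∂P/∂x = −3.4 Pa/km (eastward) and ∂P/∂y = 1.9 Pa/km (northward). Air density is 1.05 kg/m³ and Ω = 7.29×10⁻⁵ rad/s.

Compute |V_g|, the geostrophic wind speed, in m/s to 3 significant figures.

Coriolis parameter at 30°S:
f = 2Ω sin φ = 2 × 7.29×10⁻⁵ × sin 30° = 7.29×10⁻⁵ s⁻¹
In the Southern Hemisphere f is negative: f = −7.29×10⁻⁵ s⁻¹.
Component geostrophic relations (x east, y north):
u_g = −(1/(fρ)) ∂P/∂y,  v_g = (1/(fρ)) ∂P/∂x
u_g = −(1.9×10⁻³)/(−7.29×10⁻⁵ × 1.05) = 24.8 m/s;  v_g = (−3.4×10⁻³)/(−7.29×10⁻⁵ × 1.05) = 44.4 m/s
|V_g| = √(u_g² + v_g²) = 50.9 m/s

50.9 m/s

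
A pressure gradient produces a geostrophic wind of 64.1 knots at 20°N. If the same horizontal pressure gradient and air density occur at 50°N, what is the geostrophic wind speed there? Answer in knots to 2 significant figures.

With the same pressure gradient and density, V_g ∝ 1/f ∝ 1/sin φ.
V₂ = V₁ · sin φ₁ / sin φ₂ = 64.1 × sin 20° / sin 50°
V₂ = 64.1 × 0.3420/0.7660 = 29 knots

29 knots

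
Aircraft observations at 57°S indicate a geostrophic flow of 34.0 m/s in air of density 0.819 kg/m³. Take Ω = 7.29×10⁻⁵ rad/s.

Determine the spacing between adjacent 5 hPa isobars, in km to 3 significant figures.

147 km

Coriolis parameter at 57°S:
f = 2Ω sin φ = 2 × 7.29×10⁻⁵ × sin 57° = 1.22×10⁻⁴ s⁻¹
Geostrophic balance rearranged: |∂P/∂n| = f ρ V_g
|∂P/∂n| = 1.22×10⁻⁴ × 0.819 × 34.0 = 3.40×10⁻³ Pa/m
Isobar spacing: Δn = ΔP/|∂P/∂n| = 500 Pa / 3.40×10⁻³ Pa/m = 146845 m ≈ 147 km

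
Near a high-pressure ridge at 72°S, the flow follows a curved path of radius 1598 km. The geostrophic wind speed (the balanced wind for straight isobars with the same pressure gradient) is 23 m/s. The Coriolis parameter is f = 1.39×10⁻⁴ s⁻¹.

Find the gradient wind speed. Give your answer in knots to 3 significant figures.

Around a high, pressure-gradient force acts outward with centrifugal, so Coriolis balances both:
fV = (1/ρ)|∂P/∂n| + V²/R  →  V² − fR·V + fR·V_g = 0
With fR = 1.39×10⁻⁴ × 1598×10³ m = 222 m/s:
V = [fR − √((fR)² − 4 fR V_g)]/2 = [222 − √(222² − 4×222×23)]/2 = 26.1 m/s
Supergeostrophic (V > V_g = 23 m/s), as expected around a high.
Converting: 26.1 m/s × 1.944 = 50.7 knots

50.7 knots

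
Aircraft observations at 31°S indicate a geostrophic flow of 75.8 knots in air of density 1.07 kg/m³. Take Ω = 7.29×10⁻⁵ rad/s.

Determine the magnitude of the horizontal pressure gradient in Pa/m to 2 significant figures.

3.1×10⁻³ Pa/m

Coriolis parameter at 31°S:
f = 2Ω sin φ = 2 × 7.29×10⁻⁵ × sin 31° = 7.51×10⁻⁵ s⁻¹
Wind speed in SI: 75.8 knots = 39.0 m/s
Geostrophic balance rearranged: |∂P/∂n| = f ρ V_g
|∂P/∂n| = 7.51×10⁻⁵ × 1.07 × 39.0 = 3.13×10⁻³ Pa/m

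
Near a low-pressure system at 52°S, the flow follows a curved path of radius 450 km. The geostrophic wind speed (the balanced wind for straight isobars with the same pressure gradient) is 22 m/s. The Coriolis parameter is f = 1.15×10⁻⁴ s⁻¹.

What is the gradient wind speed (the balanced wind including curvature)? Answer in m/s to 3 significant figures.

16.6 m/s

Around a low, centrifugal force acts outward with Coriolis, so pressure-gradient force balances both:
(1/ρ)|∂P/∂n| = fV + V²/R  →  V² + fR·V − fR·V_g = 0
With fR = 1.15×10⁻⁴ × 450×10³ m = 51.7 m/s:
V = [−fR + √((fR)² + 4 fR V_g)]/2 = [−51.7 + √(51.7² + 4×51.7×22)]/2 = 16.6 m/s
Subgeostrophic (V < V_g = 22 m/s), as expected around a low.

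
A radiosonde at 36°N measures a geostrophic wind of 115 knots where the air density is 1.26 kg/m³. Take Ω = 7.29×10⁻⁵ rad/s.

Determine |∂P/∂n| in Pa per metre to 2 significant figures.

6.4×10⁻³ Pa/m

Coriolis parameter at 36°N:
f = 2Ω sin φ = 2 × 7.29×10⁻⁵ × sin 36° = 8.57×10⁻⁵ s⁻¹
Wind speed in SI: 115 knots = 59.2 m/s
Geostrophic balance rearranged: |∂P/∂n| = f ρ V_g
|∂P/∂n| = 8.57×10⁻⁵ × 1.26 × 59.2 = 6.39×10⁻³ Pa/m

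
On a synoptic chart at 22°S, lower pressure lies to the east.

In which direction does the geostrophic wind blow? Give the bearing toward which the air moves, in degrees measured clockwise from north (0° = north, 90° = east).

The pressure-gradient force points toward the east (bearing 090°).
Geostrophic balance: in the Southern Hemisphere the Coriolis force deflects motion to the left, so the geostrophic wind blows 90° to the left of the pressure-gradient force (low pressure on the right).
Rotating 090° by 90° counterclockwise gives 000° — the wind blows toward the north.

000°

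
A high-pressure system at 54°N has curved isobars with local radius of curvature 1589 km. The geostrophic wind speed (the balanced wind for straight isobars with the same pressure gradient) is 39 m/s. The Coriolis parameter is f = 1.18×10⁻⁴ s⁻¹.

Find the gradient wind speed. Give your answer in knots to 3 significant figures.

108 knots

Around a high, pressure-gradient force acts outward with centrifugal, so Coriolis balances both:
fV = (1/ρ)|∂P/∂n| + V²/R  →  V² − fR·V + fR·V_g = 0
With fR = 1.18×10⁻⁴ × 1589×10³ m = 188 m/s:
V = [fR − √((fR)² − 4 fR V_g)]/2 = [188 − √(188² − 4×188×39)]/2 = 55.3 m/s
Supergeostrophic (V > V_g = 39 m/s), as expected around a high.
Converting: 55.3 m/s × 1.944 = 108 knots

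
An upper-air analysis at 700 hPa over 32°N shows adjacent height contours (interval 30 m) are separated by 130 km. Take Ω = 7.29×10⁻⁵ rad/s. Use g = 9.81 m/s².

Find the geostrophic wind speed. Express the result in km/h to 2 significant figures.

Coriolis parameter at 32°N:
f = 2Ω sin φ = 2 × 7.29×10⁻⁵ × sin 32° = 7.73×10⁻⁵ s⁻¹
Height gradient: |∂Z/∂n| = 30 m / 130000 m = 2.31×10⁻⁴
On a pressure surface, geostrophic balance gives V_g = (g/f)|∂Z/∂n|:
V_g = 9.81 × 2.31×10⁻⁴ / 7.73×10⁻⁵ = 29.3 m/s
Converting: 29.3 m/s × 3.6 = 110 km/h

110 km/h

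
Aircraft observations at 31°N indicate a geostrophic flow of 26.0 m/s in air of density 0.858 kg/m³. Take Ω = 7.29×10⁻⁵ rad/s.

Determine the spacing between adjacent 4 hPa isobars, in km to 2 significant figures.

240 km

Coriolis parameter at 31°N:
f = 2Ω sin φ = 2 × 7.29×10⁻⁵ × sin 31° = 7.51×10⁻⁵ s⁻¹
Geostrophic balance rearranged: |∂P/∂n| = f ρ V_g
|∂P/∂n| = 7.51×10⁻⁵ × 0.858 × 26.0 = 1.68×10⁻³ Pa/m
Isobar spacing: Δn = ΔP/|∂P/∂n| = 400 Pa / 1.68×10⁻³ Pa/m = 238783 m ≈ 240 km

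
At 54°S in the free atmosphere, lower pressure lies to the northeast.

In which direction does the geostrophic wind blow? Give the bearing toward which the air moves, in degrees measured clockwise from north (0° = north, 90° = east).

The pressure-gradient force points toward the northeast (bearing 045°).
Geostrophic balance: in the Southern Hemisphere the Coriolis force deflects motion to the left, so the geostrophic wind blows 90° to the left of the pressure-gradient force (low pressure on the right).
Rotating 045° by 90° counterclockwise gives 315° — the wind blows toward the northwest.

315°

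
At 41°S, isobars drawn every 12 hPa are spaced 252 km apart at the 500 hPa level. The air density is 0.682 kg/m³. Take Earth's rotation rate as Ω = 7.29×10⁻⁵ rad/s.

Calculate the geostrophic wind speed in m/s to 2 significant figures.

73 m/s

Coriolis parameter at 41°S:
f = 2Ω sin φ = 2 × 7.29×10⁻⁵ × sin 41° = 9.57×10⁻⁵ s⁻¹
Pressure gradient: |∂P/∂n| = 1200 Pa / 252000 m = 4.76×10⁻³ Pa/m
Geostrophic balance (pressure-gradient force = Coriolis force):
V_g = (1/(fρ)) |∂P/∂n| = 4.76×10⁻³ / (9.57×10⁻⁵ × 0.682) = 73.0 m/s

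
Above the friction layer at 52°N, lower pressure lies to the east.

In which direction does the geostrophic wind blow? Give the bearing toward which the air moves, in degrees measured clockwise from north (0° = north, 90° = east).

The pressure-gradient force points toward the east (bearing 090°).
Geostrophic balance: in the Northern Hemisphere the Coriolis force deflects motion to the right, so the geostrophic wind blows 90° to the right of the pressure-gradient force (low pressure on the left).
Rotating 090° by 90° clockwise gives 180° — the wind blows toward the south.

180°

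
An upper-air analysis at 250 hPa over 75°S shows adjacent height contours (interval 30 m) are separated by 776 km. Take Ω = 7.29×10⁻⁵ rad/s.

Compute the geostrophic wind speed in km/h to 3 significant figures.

Coriolis parameter at 75°S:
f = 2Ω sin φ = 2 × 7.29×10⁻⁵ × sin 75° = 1.41×10⁻⁴ s⁻¹
Height gradient: |∂Z/∂n| = 30 m / 776000 m = 3.87×10⁻⁵
On a pressure surface, geostrophic balance gives V_g = (g/f)|∂Z/∂n|:
V_g = 9.81 × 3.87×10⁻⁵ / 1.41×10⁻⁴ = 2.69 m/s
Converting: 2.69 m/s × 3.6 = 9.69 km/h

9.69 km/h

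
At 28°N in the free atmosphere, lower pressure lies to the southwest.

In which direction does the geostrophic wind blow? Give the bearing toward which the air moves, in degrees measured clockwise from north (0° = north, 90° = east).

315°

The pressure-gradient force points toward the southwest (bearing 225°).
Geostrophic balance: in the Northern Hemisphere the Coriolis force deflects motion to the right, so the geostrophic wind blows 90° to the right of the pressure-gradient force (low pressure on the left).
Rotating 225° by 90° clockwise gives 315° — the wind blows toward the northwest.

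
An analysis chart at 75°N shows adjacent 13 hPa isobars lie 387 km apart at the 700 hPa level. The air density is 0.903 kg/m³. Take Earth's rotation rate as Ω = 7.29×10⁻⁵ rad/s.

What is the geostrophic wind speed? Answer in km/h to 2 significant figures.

Coriolis parameter at 75°N:
f = 2Ω sin φ = 2 × 7.29×10⁻⁵ × sin 75° = 1.41×10⁻⁴ s⁻¹
Pressure gradient: |∂P/∂n| = 1300 Pa / 387000 m = 3.36×10⁻³ Pa/m
Geostrophic balance (pressure-gradient force = Coriolis force):
V_g = (1/(fρ)) |∂P/∂n| = 3.36×10⁻³ / (1.41×10⁻⁴ × 0.903) = 26.4 m/s
Converting: 26.4 m/s × 3.6 = 95 km/h

95 km/h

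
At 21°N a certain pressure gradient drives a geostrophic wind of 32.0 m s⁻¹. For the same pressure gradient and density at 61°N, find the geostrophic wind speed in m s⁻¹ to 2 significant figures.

With the same pressure gradient and density, V_g ∝ 1/f ∝ 1/sin φ.
V₂ = V₁ · sin φ₁ / sin φ₂ = 32.0 × sin 21° / sin 61°
V₂ = 32.0 × 0.3584/0.8746 = 13 m s⁻¹

13 m s⁻¹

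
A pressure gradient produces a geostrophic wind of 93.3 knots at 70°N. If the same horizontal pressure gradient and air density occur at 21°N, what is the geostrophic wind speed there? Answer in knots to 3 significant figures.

With the same pressure gradient and density, V_g ∝ 1/f ∝ 1/sin φ.
V₂ = V₁ · sin φ₁ / sin φ₂ = 93.3 × sin 70° / sin 21°
V₂ = 93.3 × 0.9397/0.3584 = 245 knots

245 knots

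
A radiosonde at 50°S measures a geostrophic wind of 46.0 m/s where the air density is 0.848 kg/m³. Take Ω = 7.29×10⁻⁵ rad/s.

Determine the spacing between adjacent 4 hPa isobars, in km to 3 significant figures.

91.8 km

Coriolis parameter at 50°S:
f = 2Ω sin φ = 2 × 7.29×10⁻⁵ × sin 50° = 1.12×10⁻⁴ s⁻¹
Geostrophic balance rearranged: |∂P/∂n| = f ρ V_g
|∂P/∂n| = 1.12×10⁻⁴ × 0.848 × 46.0 = 4.36×10⁻³ Pa/m
Isobar spacing: Δn = ΔP/|∂P/∂n| = 400 Pa / 4.36×10⁻³ Pa/m = 91811 m ≈ 91.8 km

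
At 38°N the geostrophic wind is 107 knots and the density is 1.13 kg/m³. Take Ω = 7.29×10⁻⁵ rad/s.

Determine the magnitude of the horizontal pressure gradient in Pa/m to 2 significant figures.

Coriolis parameter at 38°N:
f = 2Ω sin φ = 2 × 7.29×10⁻⁵ × sin 38° = 8.98×10⁻⁵ s⁻¹
Wind speed in SI: 107 knots = 55.0 m/s
Geostrophic balance rearranged: |∂P/∂n| = f ρ V_g
|∂P/∂n| = 8.98×10⁻⁵ × 1.13 × 55.0 = 5.58×10⁻³ Pa/m

5.6×10⁻³ Pa/m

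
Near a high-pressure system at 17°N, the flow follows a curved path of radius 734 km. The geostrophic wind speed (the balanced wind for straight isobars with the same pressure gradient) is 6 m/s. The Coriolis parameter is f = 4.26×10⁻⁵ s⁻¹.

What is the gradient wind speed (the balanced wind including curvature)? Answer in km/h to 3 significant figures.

Around a high, pressure-gradient force acts outward with centrifugal, so Coriolis balances both:
fV = (1/ρ)|∂P/∂n| + V²/R  →  V² − fR·V + fR·V_g = 0
With fR = 4.26×10⁻⁵ × 734×10³ m = 31.3 m/s:
V = [fR − √((fR)² − 4 fR V_g)]/2 = [31.3 − √(31.3² − 4×31.3×6)]/2 = 8.1 m/s
Supergeostrophic (V > V_g = 6 m/s), as expected around a high.
Converting: 8.1 m/s × 3.6 = 29.1 km/h

29.1 km/h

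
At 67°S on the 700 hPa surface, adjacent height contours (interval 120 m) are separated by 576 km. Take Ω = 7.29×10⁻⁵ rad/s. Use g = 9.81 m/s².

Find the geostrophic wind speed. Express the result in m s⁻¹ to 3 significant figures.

Coriolis parameter at 67°S:
f = 2Ω sin φ = 2 × 7.29×10⁻⁵ × sin 67° = 1.34×10⁻⁴ s⁻¹
Height gradient: |∂Z/∂n| = 120 m / 576000 m = 2.08×10⁻⁴
On a pressure surface, geostrophic balance gives V_g = (g/f)|∂Z/∂n|:
V_g = 9.81 × 2.08×10⁻⁴ / 1.34×10⁻⁴ = 15.2 m/s

15.2 m s⁻¹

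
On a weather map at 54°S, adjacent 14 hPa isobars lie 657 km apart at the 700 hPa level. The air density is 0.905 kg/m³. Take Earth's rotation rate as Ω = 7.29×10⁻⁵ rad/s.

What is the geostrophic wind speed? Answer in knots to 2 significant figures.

Coriolis parameter at 54°S:
f = 2Ω sin φ = 2 × 7.29×10⁻⁵ × sin 54° = 1.18×10⁻⁴ s⁻¹
Pressure gradient: |∂P/∂n| = 1400 Pa / 657000 m = 2.13×10⁻³ Pa/m
Geostrophic balance (pressure-gradient force = Coriolis force):
V_g = (1/(fρ)) |∂P/∂n| = 2.13×10⁻³ / (1.18×10⁻⁴ × 0.905) = 20.0 m/s
Converting: 20.0 m/s × 1.944 = 39 knots

39 knots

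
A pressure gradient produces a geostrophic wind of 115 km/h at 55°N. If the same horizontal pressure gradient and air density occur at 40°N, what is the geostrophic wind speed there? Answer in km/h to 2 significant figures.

150 km/h

With the same pressure gradient and density, V_g ∝ 1/f ∝ 1/sin φ.
V₂ = V₁ · sin φ₁ / sin φ₂ = 115 × sin 55° / sin 40°
V₂ = 115 × 0.8192/0.6428 = 150 km/h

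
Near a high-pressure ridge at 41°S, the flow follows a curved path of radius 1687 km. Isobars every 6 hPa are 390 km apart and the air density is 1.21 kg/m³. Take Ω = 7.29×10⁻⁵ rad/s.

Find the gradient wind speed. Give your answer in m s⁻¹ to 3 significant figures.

14.6 m s⁻¹

Coriolis parameter at 41°S:
f = 2Ω sin φ = 2 × 7.29×10⁻⁵ × sin 41° = 9.57×10⁻⁵ s⁻¹
Pressure gradient: |∂P/∂n| = 600 Pa / 390000 m = 1.54×10⁻³ Pa/m
Geostrophic speed: V_g = |∂P/∂n|/(fρ) = 1.54×10⁻³/(9.57×10⁻⁵ × 1.21) = 13.3 m/s
Around a high, pressure-gradient force acts outward with centrifugal, so Coriolis balances both:
fV = (1/ρ)|∂P/∂n| + V²/R  →  V² − fR·V + fR·V_g = 0
With fR = 9.57×10⁻⁵ × 1687×10³ m = 161 m/s:
V = [fR − √((fR)² − 4 fR V_g)]/2 = [161 − √(161² − 4×161×13.3)]/2 = 14.6 m/s
Supergeostrophic (V > V_g = 13.3 m/s), as expected around a high.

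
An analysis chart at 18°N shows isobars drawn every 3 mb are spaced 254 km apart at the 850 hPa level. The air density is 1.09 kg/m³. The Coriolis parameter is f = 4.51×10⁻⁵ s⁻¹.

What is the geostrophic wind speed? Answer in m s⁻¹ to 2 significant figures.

Pressure gradient: |∂P/∂n| = 300 Pa / 254000 m = 1.18×10⁻³ Pa/m
Geostrophic balance (pressure-gradient force = Coriolis force):
V_g = (1/(fρ)) |∂P/∂n| = 1.18×10⁻³ / (4.51×10⁻⁵ × 1.09) = 24.0 m/s

24 m s⁻¹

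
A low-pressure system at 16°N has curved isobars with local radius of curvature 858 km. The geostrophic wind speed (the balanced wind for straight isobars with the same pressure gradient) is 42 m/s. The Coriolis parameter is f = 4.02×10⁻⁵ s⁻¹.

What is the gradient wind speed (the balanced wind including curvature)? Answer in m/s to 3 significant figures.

Around a low, centrifugal force acts outward with Coriolis, so pressure-gradient force balances both:
(1/ρ)|∂P/∂n| = fV + V²/R  →  V² + fR·V − fR·V_g = 0
With fR = 4.02×10⁻⁵ × 858×10³ m = 34.5 m/s:
V = [−fR + √((fR)² + 4 fR V_g)]/2 = [−34.5 + √(34.5² + 4×34.5×42)]/2 = 24.5 m/s
Subgeostrophic (V < V_g = 42 m/s), as expected around a low.

24.5 m/s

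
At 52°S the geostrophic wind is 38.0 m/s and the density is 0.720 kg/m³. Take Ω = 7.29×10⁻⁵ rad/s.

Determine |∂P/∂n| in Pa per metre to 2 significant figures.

Coriolis parameter at 52°S:
f = 2Ω sin φ = 2 × 7.29×10⁻⁵ × sin 52° = 1.15×10⁻⁴ s⁻¹
Geostrophic balance rearranged: |∂P/∂n| = f ρ V_g
|∂P/∂n| = 1.15×10⁻⁴ × 0.720 × 38.0 = 3.14×10⁻³ Pa/m

3.1×10⁻³ Pa/m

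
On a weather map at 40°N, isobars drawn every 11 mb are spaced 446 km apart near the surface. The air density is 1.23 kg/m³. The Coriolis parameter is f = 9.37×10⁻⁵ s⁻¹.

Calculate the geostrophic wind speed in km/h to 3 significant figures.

77.0 km/h

Pressure gradient: |∂P/∂n| = 1100 Pa / 446000 m = 2.47×10⁻³ Pa/m
Geostrophic balance (pressure-gradient force = Coriolis force):
V_g = (1/(fρ)) |∂P/∂n| = 2.47×10⁻³ / (9.37×10⁻⁵ × 1.23) = 21.4 m/s
Converting: 21.4 m/s × 3.6 = 77.0 km/h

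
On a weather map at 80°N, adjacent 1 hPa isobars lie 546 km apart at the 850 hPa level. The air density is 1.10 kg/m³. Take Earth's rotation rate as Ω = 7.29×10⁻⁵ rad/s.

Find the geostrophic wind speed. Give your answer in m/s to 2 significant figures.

Coriolis parameter at 80°N:
f = 2Ω sin φ = 2 × 7.29×10⁻⁵ × sin 80° = 1.44×10⁻⁴ s⁻¹
Pressure gradient: |∂P/∂n| = 100 Pa / 546000 m = 1.83×10⁻⁴ Pa/m
Geostrophic balance (pressure-gradient force = Coriolis force):
V_g = (1/(fρ)) |∂P/∂n| = 1.83×10⁻⁴ / (1.44×10⁻⁴ × 1.10) = 1.16 m/s

1.2 m/s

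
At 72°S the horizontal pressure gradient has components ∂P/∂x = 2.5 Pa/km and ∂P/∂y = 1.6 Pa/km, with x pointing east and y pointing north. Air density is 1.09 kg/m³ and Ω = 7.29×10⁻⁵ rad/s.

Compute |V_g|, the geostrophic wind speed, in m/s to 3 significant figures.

19.6 m/s

Coriolis parameter at 72°S:
f = 2Ω sin φ = 2 × 7.29×10⁻⁵ × sin 72° = 1.39×10⁻⁴ s⁻¹
In the Southern Hemisphere f is negative: f = −1.39×10⁻⁴ s⁻¹.
Component geostrophic relations (x east, y north):
u_g = −(1/(fρ)) ∂P/∂y,  v_g = (1/(fρ)) ∂P/∂x
u_g = −(1.6×10⁻³)/(−1.39×10⁻⁴ × 1.09) = 10.6 m/s;  v_g = (2.5×10⁻³)/(−1.39×10⁻⁴ × 1.09) = −16.5 m/s
|V_g| = √(u_g² + v_g²) = 19.6 m/s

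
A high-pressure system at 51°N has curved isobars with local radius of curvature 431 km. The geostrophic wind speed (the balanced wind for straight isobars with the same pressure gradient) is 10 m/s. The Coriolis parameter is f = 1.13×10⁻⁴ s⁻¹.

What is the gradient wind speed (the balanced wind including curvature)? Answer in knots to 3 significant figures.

27.3 knots

Around a high, pressure-gradient force acts outward with centrifugal, so Coriolis balances both:
fV = (1/ρ)|∂P/∂n| + V²/R  →  V² − fR·V + fR·V_g = 0
With fR = 1.13×10⁻⁴ × 431×10³ m = 48.7 m/s:
V = [fR − √((fR)² − 4 fR V_g)]/2 = [48.7 − √(48.7² − 4×48.7×10)]/2 = 14.1 m/s
Supergeostrophic (V > V_g = 10 m/s), as expected around a high.
Converting: 14.1 m/s × 1.944 = 27.3 knots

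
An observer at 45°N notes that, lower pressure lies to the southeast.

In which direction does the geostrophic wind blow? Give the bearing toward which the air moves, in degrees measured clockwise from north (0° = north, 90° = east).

The pressure-gradient force points toward the southeast (bearing 135°).
Geostrophic balance: in the Northern Hemisphere the Coriolis force deflects motion to the right, so the geostrophic wind blows 90° to the right of the pressure-gradient force (low pressure on the left).
Rotating 135° by 90° clockwise gives 225° — the wind blows toward the southwest.

225°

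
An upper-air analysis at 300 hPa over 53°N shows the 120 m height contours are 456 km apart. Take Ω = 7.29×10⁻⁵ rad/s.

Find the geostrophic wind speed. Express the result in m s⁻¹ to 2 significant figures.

22 m s⁻¹

Coriolis parameter at 53°N:
f = 2Ω sin φ = 2 × 7.29×10⁻⁵ × sin 53° = 1.16×10⁻⁴ s⁻¹
Height gradient: |∂Z/∂n| = 120 m / 456000 m = 2.63×10⁻⁴
On a pressure surface, geostrophic balance gives V_g = (g/f)|∂Z/∂n|:
V_g = 9.81 × 2.63×10⁻⁴ / 1.16×10⁻⁴ = 22.2 m/s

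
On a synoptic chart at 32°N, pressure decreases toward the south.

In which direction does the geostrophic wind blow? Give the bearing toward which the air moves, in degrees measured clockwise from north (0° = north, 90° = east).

270°

The pressure-gradient force points toward the south (bearing 180°).
Geostrophic balance: in the Northern Hemisphere the Coriolis force deflects motion to the right, so the geostrophic wind blows 90° to the right of the pressure-gradient force (low pressure on the left).
Rotating 180° by 90° clockwise gives 270° — the wind blows toward the west.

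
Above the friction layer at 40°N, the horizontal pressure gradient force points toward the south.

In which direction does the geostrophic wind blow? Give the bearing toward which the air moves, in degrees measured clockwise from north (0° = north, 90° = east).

270°

The pressure-gradient force points toward the south (bearing 180°).
Geostrophic balance: in the Northern Hemisphere the Coriolis force deflects motion to the right, so the geostrophic wind blows 90° to the right of the pressure-gradient force (low pressure on the left).
Rotating 180° by 90° clockwise gives 270° — the wind blows toward the west.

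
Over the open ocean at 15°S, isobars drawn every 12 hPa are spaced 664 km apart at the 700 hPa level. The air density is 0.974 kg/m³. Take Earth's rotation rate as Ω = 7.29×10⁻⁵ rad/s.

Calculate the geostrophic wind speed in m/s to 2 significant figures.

Coriolis parameter at 15°S:
f = 2Ω sin φ = 2 × 7.29×10⁻⁵ × sin 15° = 3.77×10⁻⁵ s⁻¹
Pressure gradient: |∂P/∂n| = 1200 Pa / 664000 m = 1.81×10⁻³ Pa/m
Geostrophic balance (pressure-gradient force = Coriolis force):
V_g = (1/(fρ)) |∂P/∂n| = 1.81×10⁻³ / (3.77×10⁻⁵ × 0.974) = 49.2 m/s

49 m/s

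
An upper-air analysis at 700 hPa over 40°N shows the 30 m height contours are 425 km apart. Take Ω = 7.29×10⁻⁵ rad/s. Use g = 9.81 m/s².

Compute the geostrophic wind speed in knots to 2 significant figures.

Coriolis parameter at 40°N:
f = 2Ω sin φ = 2 × 7.29×10⁻⁵ × sin 40° = 9.37×10⁻⁵ s⁻¹
Height gradient: |∂Z/∂n| = 30 m / 425000 m = 7.06×10⁻⁵
On a pressure surface, geostrophic balance gives V_g = (g/f)|∂Z/∂n|:
V_g = 9.81 × 7.06×10⁻⁵ / 9.37×10⁻⁵ = 7.39 m/s
Converting: 7.39 m/s × 1.944 = 14 knots

14 knots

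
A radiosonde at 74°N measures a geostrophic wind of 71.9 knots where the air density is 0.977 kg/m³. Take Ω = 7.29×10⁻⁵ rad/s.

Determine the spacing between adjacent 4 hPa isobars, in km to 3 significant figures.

79.0 km

Coriolis parameter at 74°N:
f = 2Ω sin φ = 2 × 7.29×10⁻⁵ × sin 74° = 1.40×10⁻⁴ s⁻¹
Wind speed in SI: 71.9 knots = 37.0 m/s
Geostrophic balance rearranged: |∂P/∂n| = f ρ V_g
|∂P/∂n| = 1.40×10⁻⁴ × 0.977 × 37.0 = 5.06×10⁻³ Pa/m
Isobar spacing: Δn = ΔP/|∂P/∂n| = 400 Pa / 5.06×10⁻³ Pa/m = 78977 m ≈ 79.0 km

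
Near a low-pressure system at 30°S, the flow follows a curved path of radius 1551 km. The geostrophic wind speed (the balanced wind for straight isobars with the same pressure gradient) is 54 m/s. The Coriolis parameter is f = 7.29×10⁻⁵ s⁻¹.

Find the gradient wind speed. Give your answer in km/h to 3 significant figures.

Around a low, centrifugal force acts outward with Coriolis, so pressure-gradient force balances both:
(1/ρ)|∂P/∂n| = fV + V²/R  →  V² + fR·V − fR·V_g = 0
With fR = 7.29×10⁻⁵ × 1551×10³ m = 113 m/s:
V = [−fR + √((fR)² + 4 fR V_g)]/2 = [−113 + √(113² + 4×113×54)]/2 = 39.9 m/s
Subgeostrophic (V < V_g = 54 m/s), as expected around a low.
Converting: 39.9 m/s × 3.6 = 144 km/h

144 km/h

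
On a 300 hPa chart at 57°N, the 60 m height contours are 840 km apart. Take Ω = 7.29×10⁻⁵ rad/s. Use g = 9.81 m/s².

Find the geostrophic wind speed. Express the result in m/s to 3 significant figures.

5.73 m/s

Coriolis parameter at 57°N:
f = 2Ω sin φ = 2 × 7.29×10⁻⁵ × sin 57° = 1.22×10⁻⁴ s⁻¹
Height gradient: |∂Z/∂n| = 60 m / 840000 m = 7.14×10⁻⁵
On a pressure surface, geostrophic balance gives V_g = (g/f)|∂Z/∂n|:
V_g = 9.81 × 7.14×10⁻⁵ / 1.22×10⁻⁴ = 5.73 m/s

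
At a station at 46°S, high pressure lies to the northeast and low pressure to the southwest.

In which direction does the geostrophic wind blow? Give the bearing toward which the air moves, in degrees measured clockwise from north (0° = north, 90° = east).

The pressure-gradient force points toward the southwest (bearing 225°).
Geostrophic balance: in the Southern Hemisphere the Coriolis force deflects motion to the left, so the geostrophic wind blows 90° to the left of the pressure-gradient force (low pressure on the right).
Rotating 225° by 90° counterclockwise gives 135° — the wind blows toward the southeast.

135°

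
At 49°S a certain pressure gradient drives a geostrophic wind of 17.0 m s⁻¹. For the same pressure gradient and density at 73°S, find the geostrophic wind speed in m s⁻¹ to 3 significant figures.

With the same pressure gradient and density, V_g ∝ 1/f ∝ 1/sin φ.
V₂ = V₁ · sin φ₁ / sin φ₂ = 17.0 × sin 49° / sin 73°
V₂ = 17.0 × 0.7547/0.9563 = 13.4 m s⁻¹

13.4 m s⁻¹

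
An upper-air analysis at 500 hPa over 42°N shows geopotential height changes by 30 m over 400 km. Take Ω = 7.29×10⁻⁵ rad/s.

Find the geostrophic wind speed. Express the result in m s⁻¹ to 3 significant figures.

Coriolis parameter at 42°N:
f = 2Ω sin φ = 2 × 7.29×10⁻⁵ × sin 42° = 9.76×10⁻⁵ s⁻¹
Height gradient: |∂Z/∂n| = 30 m / 400000 m = 7.50×10⁻⁵
On a pressure surface, geostrophic balance gives V_g = (g/f)|∂Z/∂n|:
V_g = 9.81 × 7.50×10⁻⁵ / 9.76×10⁻⁵ = 7.54 m/s

7.54 m s⁻¹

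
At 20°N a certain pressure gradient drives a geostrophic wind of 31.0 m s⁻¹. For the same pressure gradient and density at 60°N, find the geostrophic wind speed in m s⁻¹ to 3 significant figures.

With the same pressure gradient and density, V_g ∝ 1/f ∝ 1/sin φ.
V₂ = V₁ · sin φ₁ / sin φ₂ = 31.0 × sin 20° / sin 60°
V₂ = 31.0 × 0.3420/0.8660 = 12.2 m s⁻¹

12.2 m s⁻¹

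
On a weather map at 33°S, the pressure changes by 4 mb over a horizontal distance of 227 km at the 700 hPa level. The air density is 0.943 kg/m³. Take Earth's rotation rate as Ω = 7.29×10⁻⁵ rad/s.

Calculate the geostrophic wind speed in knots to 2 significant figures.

Coriolis parameter at 33°S:
f = 2Ω sin φ = 2 × 7.29×10⁻⁵ × sin 33° = 7.94×10⁻⁵ s⁻¹
Pressure gradient: |∂P/∂n| = 400 Pa / 227000 m = 1.76×10⁻³ Pa/m
Geostrophic balance (pressure-gradient force = Coriolis force):
V_g = (1/(fρ)) |∂P/∂n| = 1.76×10⁻³ / (7.94×10⁻⁵ × 0.943) = 23.5 m/s
Converting: 23.5 m/s × 1.944 = 46 knots

46 knots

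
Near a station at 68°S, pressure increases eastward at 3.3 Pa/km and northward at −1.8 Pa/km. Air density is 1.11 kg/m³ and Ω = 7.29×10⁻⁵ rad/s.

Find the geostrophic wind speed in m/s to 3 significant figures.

Coriolis parameter at 68°S:
f = 2Ω sin φ = 2 × 7.29×10⁻⁵ × sin 68° = 1.35×10⁻⁴ s⁻¹
In the Southern Hemisphere f is negative: f = −1.35×10⁻⁴ s⁻¹.
Component geostrophic relations (x east, y north):
u_g = −(1/(fρ)) ∂P/∂y,  v_g = (1/(fρ)) ∂P/∂x
u_g = −(−1.8×10⁻³)/(−1.35×10⁻⁴ × 1.11) = −12.0 m/s;  v_g = (3.3×10⁻³)/(−1.35×10⁻⁴ × 1.11) = −22.0 m/s
|V_g| = √(u_g² + v_g²) = 25.1 m/s

25.1 m/s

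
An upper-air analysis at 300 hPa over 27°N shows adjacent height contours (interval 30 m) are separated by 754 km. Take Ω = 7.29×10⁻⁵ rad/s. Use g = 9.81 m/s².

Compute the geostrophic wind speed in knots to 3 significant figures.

11.5 knots

Coriolis parameter at 27°N:
f = 2Ω sin φ = 2 × 7.29×10⁻⁵ × sin 27° = 6.62×10⁻⁵ s⁻¹
Height gradient: |∂Z/∂n| = 30 m / 754000 m = 3.98×10⁻⁵
On a pressure surface, geostrophic balance gives V_g = (g/f)|∂Z/∂n|:
V_g = 9.81 × 3.98×10⁻⁵ / 6.62×10⁻⁵ = 5.90 m/s
Converting: 5.90 m/s × 1.944 = 11.5 knots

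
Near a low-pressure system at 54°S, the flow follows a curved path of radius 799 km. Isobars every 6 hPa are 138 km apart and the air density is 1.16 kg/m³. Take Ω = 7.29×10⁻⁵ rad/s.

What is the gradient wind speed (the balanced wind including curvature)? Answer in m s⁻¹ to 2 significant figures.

Coriolis parameter at 54°S:
f = 2Ω sin φ = 2 × 7.29×10⁻⁵ × sin 54° = 1.18×10⁻⁴ s⁻¹
Pressure gradient: |∂P/∂n| = 600 Pa / 138000 m = 4.35×10⁻³ Pa/m
Geostrophic speed: V_g = |∂P/∂n|/(fρ) = 4.35×10⁻³/(1.18×10⁻⁴ × 1.16) = 31.8 m/s
Around a low, centrifugal force acts outward with Coriolis, so pressure-gradient force balances both:
(1/ρ)|∂P/∂n| = fV + V²/R  →  V² + fR·V − fR·V_g = 0
With fR = 1.18×10⁻⁴ × 799×10³ m = 94.2 m/s:
V = [−fR + √((fR)² + 4 fR V_g)]/2 = [−94.2 + √(94.2² + 4×94.2×31.8)]/2 = 25.1 m/s
Subgeostrophic (V < V_g = 31.8 m/s), as expected around a low.

25 m s⁻¹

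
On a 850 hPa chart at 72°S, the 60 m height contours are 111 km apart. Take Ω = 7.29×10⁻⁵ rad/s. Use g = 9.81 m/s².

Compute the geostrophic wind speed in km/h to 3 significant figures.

138 km/h

Coriolis parameter at 72°S:
f = 2Ω sin φ = 2 × 7.29×10⁻⁵ × sin 72° = 1.39×10⁻⁴ s⁻¹
Height gradient: |∂Z/∂n| = 60 m / 111000 m = 5.41×10⁻⁴
On a pressure surface, geostrophic balance gives V_g = (g/f)|∂Z/∂n|:
V_g = 9.81 × 5.41×10⁻⁴ / 1.39×10⁻⁴ = 38.2 m/s
Converting: 38.2 m/s × 3.6 = 138 km/h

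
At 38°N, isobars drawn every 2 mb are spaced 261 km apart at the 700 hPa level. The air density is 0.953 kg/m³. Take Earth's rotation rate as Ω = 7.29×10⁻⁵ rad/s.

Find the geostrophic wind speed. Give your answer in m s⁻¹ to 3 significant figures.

8.96 m s⁻¹

Coriolis parameter at 38°N:
f = 2Ω sin φ = 2 × 7.29×10⁻⁵ × sin 38° = 8.98×10⁻⁵ s⁻¹
Pressure gradient: |∂P/∂n| = 200 Pa / 261000 m = 7.66×10⁻⁴ Pa/m
Geostrophic balance (pressure-gradient force = Coriolis force):
V_g = (1/(fρ)) |∂P/∂n| = 7.66×10⁻⁴ / (8.98×10⁻⁵ × 0.953) = 8.96 m/s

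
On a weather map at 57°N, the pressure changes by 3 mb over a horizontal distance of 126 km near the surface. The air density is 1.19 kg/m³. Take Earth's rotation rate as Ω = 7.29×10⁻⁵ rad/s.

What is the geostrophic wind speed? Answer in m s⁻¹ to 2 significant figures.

16 m s⁻¹

Coriolis parameter at 57°N:
f = 2Ω sin φ = 2 × 7.29×10⁻⁵ × sin 57° = 1.22×10⁻⁴ s⁻¹
Pressure gradient: |∂P/∂n| = 300 Pa / 126000 m = 2.38×10⁻³ Pa/m
Geostrophic balance (pressure-gradient force = Coriolis force):
V_g = (1/(fρ)) |∂P/∂n| = 2.38×10⁻³ / (1.22×10⁻⁴ × 1.19) = 16.4 m/s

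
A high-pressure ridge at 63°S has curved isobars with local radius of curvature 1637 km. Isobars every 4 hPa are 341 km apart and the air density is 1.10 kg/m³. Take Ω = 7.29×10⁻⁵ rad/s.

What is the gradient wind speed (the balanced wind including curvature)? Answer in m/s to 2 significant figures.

8.6 m/s

Coriolis parameter at 63°S:
f = 2Ω sin φ = 2 × 7.29×10⁻⁵ × sin 63° = 1.30×10⁻⁴ s⁻¹
Pressure gradient: |∂P/∂n| = 400 Pa / 341000 m = 1.17×10⁻³ Pa/m
Geostrophic speed: V_g = |∂P/∂n|/(fρ) = 1.17×10⁻³/(1.30×10⁻⁴ × 1.10) = 8.21 m/s
Around a high, pressure-gradient force acts outward with centrifugal, so Coriolis balances both:
fV = (1/ρ)|∂P/∂n| + V²/R  →  V² − fR·V + fR·V_g = 0
With fR = 1.30×10⁻⁴ × 1637×10³ m = 213 m/s:
V = [fR − √((fR)² − 4 fR V_g)]/2 = [213 − √(213² − 4×213×8.21)]/2 = 8.55 m/s
Supergeostrophic (V > V_g = 8.21 m/s), as expected around a high.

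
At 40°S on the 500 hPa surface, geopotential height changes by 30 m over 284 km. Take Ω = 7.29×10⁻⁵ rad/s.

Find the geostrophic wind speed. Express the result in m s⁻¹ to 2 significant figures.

11 m s⁻¹

Coriolis parameter at 40°S:
f = 2Ω sin φ = 2 × 7.29×10⁻⁵ × sin 40° = 9.37×10⁻⁵ s⁻¹
Height gradient: |∂Z/∂n| = 30 m / 284000 m = 1.06×10⁻⁴
On a pressure surface, geostrophic balance gives V_g = (g/f)|∂Z/∂n|:
V_g = 9.81 × 1.06×10⁻⁴ / 9.37×10⁻⁵ = 11.1 m/s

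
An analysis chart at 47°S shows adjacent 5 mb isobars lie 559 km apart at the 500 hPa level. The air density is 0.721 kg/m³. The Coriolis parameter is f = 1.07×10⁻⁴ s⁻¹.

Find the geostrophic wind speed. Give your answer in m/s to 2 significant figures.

Pressure gradient: |∂P/∂n| = 500 Pa / 559000 m = 8.94×10⁻⁴ Pa/m
Geostrophic balance (pressure-gradient force = Coriolis force):
V_g = (1/(fρ)) |∂P/∂n| = 8.94×10⁻⁴ / (1.07×10⁻⁴ × 0.721) = 11.6 m/s

12 m/s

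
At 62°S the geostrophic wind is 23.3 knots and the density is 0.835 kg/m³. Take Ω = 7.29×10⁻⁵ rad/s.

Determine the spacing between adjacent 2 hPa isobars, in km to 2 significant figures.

Coriolis parameter at 62°S:
f = 2Ω sin φ = 2 × 7.29×10⁻⁵ × sin 62° = 1.29×10⁻⁴ s⁻¹
Wind speed in SI: 23.3 knots = 12.0 m/s
Geostrophic balance rearranged: |∂P/∂n| = f ρ V_g
|∂P/∂n| = 1.29×10⁻⁴ × 0.835 × 12.0 = 1.29×10⁻³ Pa/m
Isobar spacing: Δn = ΔP/|∂P/∂n| = 200 Pa / 1.29×10⁻³ Pa/m = 155223 m ≈ 160 km

160 km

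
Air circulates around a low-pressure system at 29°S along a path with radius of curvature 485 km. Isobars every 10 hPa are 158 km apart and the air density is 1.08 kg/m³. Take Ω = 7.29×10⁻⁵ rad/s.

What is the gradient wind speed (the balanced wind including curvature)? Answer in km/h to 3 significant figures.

140 km/h

Coriolis parameter at 29°S:
f = 2Ω sin φ = 2 × 7.29×10⁻⁵ × sin 29° = 7.07×10⁻⁵ s⁻¹
Pressure gradient: |∂P/∂n| = 1000 Pa / 158000 m = 6.33×10⁻³ Pa/m
Geostrophic speed: V_g = |∂P/∂n|/(fρ) = 6.33×10⁻³/(7.07×10⁻⁵ × 1.08) = 82.9 m/s
Around a low, centrifugal force acts outward with Coriolis, so pressure-gradient force balances both:
(1/ρ)|∂P/∂n| = fV + V²/R  →  V² + fR·V − fR·V_g = 0
With fR = 7.07×10⁻⁵ × 485×10³ m = 34.3 m/s:
V = [−fR + √((fR)² + 4 fR V_g)]/2 = [−34.3 + √(34.3² + 4×34.3×82.9)]/2 = 38.9 m/s
Subgeostrophic (V < V_g = 82.9 m/s), as expected around a low.
Converting: 38.9 m/s × 3.6 = 140 km/h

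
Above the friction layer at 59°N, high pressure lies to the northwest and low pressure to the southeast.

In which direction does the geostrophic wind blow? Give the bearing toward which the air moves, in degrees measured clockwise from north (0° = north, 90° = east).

The pressure-gradient force points toward the southeast (bearing 135°).
Geostrophic balance: in the Northern Hemisphere the Coriolis force deflects motion to the right, so the geostrophic wind blows 90° to the right of the pressure-gradient force (low pressure on the left).
Rotating 135° by 90° clockwise gives 225° — the wind blows toward the southwest.

225°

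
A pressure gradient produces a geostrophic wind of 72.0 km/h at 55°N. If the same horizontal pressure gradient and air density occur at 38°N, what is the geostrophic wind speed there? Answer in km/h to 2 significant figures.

96 km/h

With the same pressure gradient and density, V_g ∝ 1/f ∝ 1/sin φ.
V₂ = V₁ · sin φ₁ / sin φ₂ = 72.0 × sin 55° / sin 38°
V₂ = 72.0 × 0.8192/0.6157 = 96 km/h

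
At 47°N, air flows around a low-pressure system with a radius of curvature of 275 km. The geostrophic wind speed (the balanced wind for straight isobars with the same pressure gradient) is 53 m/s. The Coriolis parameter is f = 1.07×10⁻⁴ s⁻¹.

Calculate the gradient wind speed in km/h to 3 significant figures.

Around a low, centrifugal force acts outward with Coriolis, so pressure-gradient force balances both:
(1/ρ)|∂P/∂n| = fV + V²/R  →  V² + fR·V − fR·V_g = 0
With fR = 1.07×10⁻⁴ × 275×10³ m = 29.4 m/s:
V = [−fR + √((fR)² + 4 fR V_g)]/2 = [−29.4 + √(29.4² + 4×29.4×53)]/2 = 27.4 m/s
Subgeostrophic (V < V_g = 53 m/s), as expected around a low.
Converting: 27.4 m/s × 3.6 = 98.7 km/h

98.7 km/h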